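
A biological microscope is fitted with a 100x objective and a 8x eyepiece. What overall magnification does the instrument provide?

800

The overall magnification of a compound microscope is the product of the objective and eyepiece magnifications:
M = M_obj x M_eye = 100 x 8 = 800.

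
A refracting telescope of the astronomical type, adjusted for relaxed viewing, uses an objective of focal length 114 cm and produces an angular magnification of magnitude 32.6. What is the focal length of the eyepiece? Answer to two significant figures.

3.5 cm

|M| = f_obj/f_eye, so f_eye = f_obj/|M| = 114/32.6 = 3.497 cm.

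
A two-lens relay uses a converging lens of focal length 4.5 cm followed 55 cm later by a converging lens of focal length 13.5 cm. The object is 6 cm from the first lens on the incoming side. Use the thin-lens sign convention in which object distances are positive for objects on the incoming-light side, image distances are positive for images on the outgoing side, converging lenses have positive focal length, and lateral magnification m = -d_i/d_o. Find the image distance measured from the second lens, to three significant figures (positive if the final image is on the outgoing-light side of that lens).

21.3 cm

Lens 1: 1/d_i1 = 1/f_1 - 1/d_o1 = 1/4.5 - 1/6 = 0.05556 cm^-1, so d_i1 = 18.000 cm.
That image sits 37.000 cm in front of the second lens, so d_o2 = 37.000 cm.
Lens 2: 1/d_i2 = 1/f_2 - 1/d_o2 = 1/13.5 - 1/(37.000) = 0.04705 cm^-1, so d_i2 = 21.255 cm.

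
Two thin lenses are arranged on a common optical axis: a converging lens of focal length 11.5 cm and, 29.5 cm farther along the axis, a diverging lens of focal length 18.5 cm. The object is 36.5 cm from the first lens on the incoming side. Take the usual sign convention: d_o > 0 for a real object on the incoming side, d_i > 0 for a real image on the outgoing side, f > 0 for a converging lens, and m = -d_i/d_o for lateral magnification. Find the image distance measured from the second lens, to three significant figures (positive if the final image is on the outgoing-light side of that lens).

-7.53 cm

First lens: d_i1 = 1/(1/11.5 - 1/36.5) = 16.790 cm.
That image sits 12.710 cm in front of the second lens, so d_o2 = 12.710 cm.
Second lens: d_i2 = 1/(1/(-18.5) - 1/(12.710)) = -7.534 cm.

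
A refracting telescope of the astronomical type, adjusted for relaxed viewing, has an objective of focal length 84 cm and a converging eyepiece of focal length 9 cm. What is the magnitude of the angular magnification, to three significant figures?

9.33

|M| = f_obj/|f_eye| = 84/9 = 9.333.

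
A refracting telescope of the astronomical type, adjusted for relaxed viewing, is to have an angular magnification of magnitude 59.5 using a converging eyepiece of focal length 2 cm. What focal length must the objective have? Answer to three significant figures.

|M| = f_obj/|f_eye|, so f_obj = |M| x |f_eye| = 59.5 x 2 = 119.000 cm.

119 cm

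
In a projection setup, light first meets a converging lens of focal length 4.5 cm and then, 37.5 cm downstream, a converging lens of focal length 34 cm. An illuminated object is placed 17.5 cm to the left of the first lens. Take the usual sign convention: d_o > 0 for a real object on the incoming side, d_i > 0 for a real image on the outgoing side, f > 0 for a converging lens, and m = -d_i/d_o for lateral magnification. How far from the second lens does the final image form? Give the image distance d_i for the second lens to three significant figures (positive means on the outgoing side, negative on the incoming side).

First lens: d_i1 = 1/(1/4.5 - 1/17.5) = 6.058 cm.
The intermediate image is 6.058 cm to the right of lens 1, so d_o2 = L - d_i1 = 37.5 - 6.058 = 31.442 cm.
Second lens: d_i2 = 1/(1/34 - 1/(31.442)) = -417.970 cm.

-418 cm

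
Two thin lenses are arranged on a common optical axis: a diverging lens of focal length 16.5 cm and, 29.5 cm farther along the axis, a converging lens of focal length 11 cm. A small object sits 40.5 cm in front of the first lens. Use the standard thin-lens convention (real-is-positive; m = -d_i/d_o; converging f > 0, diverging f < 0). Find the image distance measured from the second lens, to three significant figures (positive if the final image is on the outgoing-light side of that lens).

15.0 cm

First lens: d_i1 = 1/(1/(-16.5) - 1/40.5) = -11.724 cm.
The intermediate image is virtual, 11.724 cm to the left of lens 1, so d_o2 = L - d_i1 = 29.5 - (-11.724) = 41.224 cm.
Second lens: d_i2 = 1/(1/11 - 1/(41.224)) = 15.003 cm.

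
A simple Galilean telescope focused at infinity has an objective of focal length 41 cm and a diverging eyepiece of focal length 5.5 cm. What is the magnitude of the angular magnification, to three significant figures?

|M| = f_obj/|f_eye| = 41/5.5 = 7.455.

7.45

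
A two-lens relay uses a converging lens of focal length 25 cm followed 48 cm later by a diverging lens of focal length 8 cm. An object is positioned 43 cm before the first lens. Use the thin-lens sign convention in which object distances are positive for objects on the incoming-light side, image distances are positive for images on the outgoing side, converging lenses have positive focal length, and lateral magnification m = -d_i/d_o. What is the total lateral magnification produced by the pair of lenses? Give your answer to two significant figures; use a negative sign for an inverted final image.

3.0

Lens 1: 1/d_i1 = 1/f_1 - 1/d_o1 = 1/25 - 1/43 = 0.01674 cm^-1, so d_i1 = 59.722 cm.
m_1 = -(59.722)/43 = -1.3889.
Since 59.722 cm > 48 cm, the first image lies past the second lens and serves as a virtual object: d_o2 = L - d_i1 = -11.722 cm.
Lens 2: 1/d_i2 = 1/f_2 - 1/d_o2 = 1/(-8) - 1/(-11.722) = -0.03969 cm^-1, so d_i2 = -25.194 cm.
m_2 = -(-25.194)/(-11.722) = -2.1493.
Overall magnification: m = m_1 m_2 = 2.9851.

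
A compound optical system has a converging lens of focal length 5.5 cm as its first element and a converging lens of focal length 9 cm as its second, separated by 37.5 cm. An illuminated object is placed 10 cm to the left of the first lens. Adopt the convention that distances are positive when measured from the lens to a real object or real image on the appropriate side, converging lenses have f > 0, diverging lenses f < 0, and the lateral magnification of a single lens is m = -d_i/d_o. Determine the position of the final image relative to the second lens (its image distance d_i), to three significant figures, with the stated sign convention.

14.0 cm

Applying the thin-lens equation to the first lens, 1/5.5 = 1/10 + 1/d_i1, which gives d_i1 = 12.222 cm.
The intermediate image is 12.222 cm to the right of lens 1, so d_o2 = L - d_i1 = 37.5 - 12.222 = 25.278 cm.
Applying the thin-lens equation again with f_2 = 9 cm and d_o2 = 25.278 cm gives d_i2 = 13.976 cm.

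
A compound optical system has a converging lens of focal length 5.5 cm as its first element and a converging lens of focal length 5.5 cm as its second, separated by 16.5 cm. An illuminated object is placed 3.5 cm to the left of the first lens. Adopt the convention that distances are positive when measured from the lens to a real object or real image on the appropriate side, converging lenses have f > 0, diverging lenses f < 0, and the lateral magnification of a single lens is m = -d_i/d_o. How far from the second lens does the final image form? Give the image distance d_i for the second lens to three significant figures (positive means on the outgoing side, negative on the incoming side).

Applying the thin-lens equation to the first lens, 1/5.5 = 1/3.5 + 1/d_i1, which gives d_i1 = -9.625 cm.
The intermediate image is virtual, 9.625 cm to the left of lens 1, so d_o2 = L - d_i1 = 16.5 - (-9.625) = 26.125 cm.
Applying the thin-lens equation again with f_2 = 5.5 cm and d_o2 = 26.125 cm gives d_i2 = 6.967 cm.

6.97 cm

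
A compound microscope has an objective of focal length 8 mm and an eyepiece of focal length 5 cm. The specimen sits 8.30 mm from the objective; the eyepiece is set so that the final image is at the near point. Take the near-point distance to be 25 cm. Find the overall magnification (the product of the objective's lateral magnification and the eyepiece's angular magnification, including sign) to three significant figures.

Convert to cm: f_obj = 8 mm = 0.8 cm; d_o = 8.30 mm = 0.83 cm.
Objective: 1/d_i = 1/f_obj - 1/d_o = 1/0.8 - 1/0.83 = 0.04518 cm^-1, so d_i = 22.133 cm.
m_obj = -d_i/d_o = -22.133/0.83 = -26.667.
Eyepiece angular magnification (image at near point): M_eye = 1 + D/f_e = 1 + 25/5 = 6.000.
Overall M = m_obj x M_eye = (-26.667)(6.000) = -160.00.

-160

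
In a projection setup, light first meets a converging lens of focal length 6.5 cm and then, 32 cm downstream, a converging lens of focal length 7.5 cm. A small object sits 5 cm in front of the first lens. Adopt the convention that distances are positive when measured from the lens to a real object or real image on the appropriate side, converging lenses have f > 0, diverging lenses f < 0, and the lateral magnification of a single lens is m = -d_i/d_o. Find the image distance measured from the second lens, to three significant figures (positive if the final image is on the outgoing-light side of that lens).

First lens: d_i1 = 1/(1/6.5 - 1/5) = -21.667 cm.
The intermediate image is virtual, 21.667 cm to the left of lens 1, so d_o2 = L - d_i1 = 32 - (-21.667) = 53.667 cm.
Second lens: d_i2 = 1/(1/7.5 - 1/(53.667)) = 8.718 cm.

8.72 cm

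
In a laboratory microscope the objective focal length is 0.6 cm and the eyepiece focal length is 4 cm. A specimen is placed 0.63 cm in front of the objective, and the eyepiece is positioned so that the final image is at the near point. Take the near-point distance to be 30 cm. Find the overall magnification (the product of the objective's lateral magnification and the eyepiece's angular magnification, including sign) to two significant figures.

Objective: 1/d_i = 1/f_obj - 1/d_o = 1/0.6 - 1/0.63 = 0.07937 cm^-1, so d_i = 12.600 cm.
m_obj = -d_i/d_o = -12.600/0.63 = -20.000.
Eyepiece angular magnification (image at near point): M_eye = 1 + D/f_e = 1 + 30/4 = 8.500.
Overall M = m_obj x M_eye = (-20.000)(8.500) = -170.00.

-170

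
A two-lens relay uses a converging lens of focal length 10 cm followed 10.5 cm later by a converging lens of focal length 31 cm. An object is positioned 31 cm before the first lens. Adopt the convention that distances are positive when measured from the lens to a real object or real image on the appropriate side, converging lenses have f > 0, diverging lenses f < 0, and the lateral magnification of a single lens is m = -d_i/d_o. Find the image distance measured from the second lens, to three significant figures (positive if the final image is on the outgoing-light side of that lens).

First lens: d_i1 = 1/(1/10 - 1/31) = 14.762 cm.
This image would form 14.762 cm past lens 1, i.e. 4.262 cm beyond lens 2, so it is a virtual object for lens 2: d_o2 = 10.5 - 14.762 = -4.262 cm.
Second lens: d_i2 = 1/(1/31 - 1/(-4.262)) = 3.747 cm.

3.75 cm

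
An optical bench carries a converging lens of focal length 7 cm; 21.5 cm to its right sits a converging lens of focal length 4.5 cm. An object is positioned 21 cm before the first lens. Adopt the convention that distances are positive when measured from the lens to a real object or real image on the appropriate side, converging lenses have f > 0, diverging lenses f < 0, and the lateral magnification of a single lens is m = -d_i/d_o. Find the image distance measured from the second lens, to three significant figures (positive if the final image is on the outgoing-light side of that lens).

7.62 cm

First lens: d_i1 = 1/(1/7 - 1/21) = 10.500 cm.
That image sits 11.000 cm in front of the second lens, so d_o2 = 11.000 cm.
Second lens: d_i2 = 1/(1/4.5 - 1/(11.000)) = 7.615 cm.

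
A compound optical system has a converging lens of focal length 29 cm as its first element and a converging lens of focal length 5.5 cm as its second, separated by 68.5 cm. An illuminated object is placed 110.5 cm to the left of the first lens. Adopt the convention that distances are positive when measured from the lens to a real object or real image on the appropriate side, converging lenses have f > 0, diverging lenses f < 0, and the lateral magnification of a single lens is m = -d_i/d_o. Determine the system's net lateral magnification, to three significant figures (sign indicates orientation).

0.0826

First lens: d_i1 = 1/(1/29 - 1/110.5) = 39.319 cm.
m_1 = -(39.319)/110.5 = -0.3558.
The intermediate image is 39.319 cm to the right of lens 1, so d_o2 = L - d_i1 = 68.5 - 39.319 = 29.181 cm.
Second lens: d_i2 = 1/(1/5.5 - 1/(29.181)) = 6.777 cm.
m_2 = -(6.777)/(29.181) = -0.2323.
The system's lateral magnification is m_1 m_2 = (-0.3558)(-0.2323) = 0.0826.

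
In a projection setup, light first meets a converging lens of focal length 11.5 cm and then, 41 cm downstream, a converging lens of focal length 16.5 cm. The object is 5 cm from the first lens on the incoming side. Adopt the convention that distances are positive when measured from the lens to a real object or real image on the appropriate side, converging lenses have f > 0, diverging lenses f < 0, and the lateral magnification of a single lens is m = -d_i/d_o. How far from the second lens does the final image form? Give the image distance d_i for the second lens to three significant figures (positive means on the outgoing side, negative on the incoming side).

24.7 cm

First lens: d_i1 = 1/(1/11.5 - 1/5) = -8.846 cm.
The intermediate image is virtual, 8.846 cm to the left of lens 1, so d_o2 = L - d_i1 = 41 - (-8.846) = 49.846 cm.
Second lens: d_i2 = 1/(1/16.5 - 1/(49.846)) = 24.664 cm.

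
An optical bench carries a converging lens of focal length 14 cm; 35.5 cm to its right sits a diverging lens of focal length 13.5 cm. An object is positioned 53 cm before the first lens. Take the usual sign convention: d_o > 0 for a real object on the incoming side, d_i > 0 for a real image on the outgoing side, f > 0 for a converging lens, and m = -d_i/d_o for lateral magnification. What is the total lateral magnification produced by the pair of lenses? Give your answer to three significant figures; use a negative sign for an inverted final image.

-0.162

First lens: d_i1 = 1/(1/14 - 1/53) = 19.026 cm.
m_1 = -(19.026)/53 = -0.3590.
Object distance for lens 2: d_o2 = 35.5 - 19.026 = 16.474 cm.
Second lens: d_i2 = 1/(1/(-13.5) - 1/(16.474)) = -7.420 cm.
m_2 = -(-7.420)/(16.474) = 0.4504.
Total m = m_1 x m_2 = (-0.3590)(0.4504) = -0.1617.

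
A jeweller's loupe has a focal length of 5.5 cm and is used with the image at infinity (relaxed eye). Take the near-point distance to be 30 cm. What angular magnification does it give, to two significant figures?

M = D/f = 30/5.5 = 5.455.

5.5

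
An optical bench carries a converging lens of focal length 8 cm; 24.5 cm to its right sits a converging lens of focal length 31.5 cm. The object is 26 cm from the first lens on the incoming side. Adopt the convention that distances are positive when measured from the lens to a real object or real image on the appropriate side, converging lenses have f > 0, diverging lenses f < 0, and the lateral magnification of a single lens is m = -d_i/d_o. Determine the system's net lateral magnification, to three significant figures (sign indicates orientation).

First lens: d_i1 = 1/(1/8 - 1/26) = 11.556 cm.
m_1 = -(11.556)/26 = -0.4444.
Object distance for lens 2: d_o2 = 24.5 - 11.556 = 12.944 cm.
Second lens: d_i2 = 1/(1/31.5 - 1/(12.944)) = -21.975 cm.
m_2 = -(-21.975)/(12.944) = 1.6976.
Total m = m_1 x m_2 = (-0.4444)(1.6976) = -0.7545.

-0.754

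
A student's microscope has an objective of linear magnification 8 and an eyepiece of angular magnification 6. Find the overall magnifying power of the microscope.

The overall magnification of a compound microscope is the product of the objective and eyepiece magnifications:
M = M_obj x M_eye = 8 x 6 = 48.

48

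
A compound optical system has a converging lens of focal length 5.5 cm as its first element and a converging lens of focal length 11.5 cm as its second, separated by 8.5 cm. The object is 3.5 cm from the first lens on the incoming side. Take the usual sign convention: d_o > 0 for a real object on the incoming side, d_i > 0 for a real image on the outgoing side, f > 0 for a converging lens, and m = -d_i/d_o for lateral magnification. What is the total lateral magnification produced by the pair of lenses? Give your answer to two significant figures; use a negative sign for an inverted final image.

First lens: d_i1 = 1/(1/5.5 - 1/3.5) = -9.625 cm.
m_1 = -(-9.625)/3.5 = 2.7500.
The intermediate image is virtual, 9.625 cm to the left of lens 1, so d_o2 = L - d_i1 = 8.5 - (-9.625) = 18.125 cm.
Second lens: d_i2 = 1/(1/11.5 - 1/(18.125)) = 31.462 cm.
m_2 = -(31.462)/(18.125) = -1.7358.
Overall magnification: m = m_1 m_2 = -4.7736.

-4.8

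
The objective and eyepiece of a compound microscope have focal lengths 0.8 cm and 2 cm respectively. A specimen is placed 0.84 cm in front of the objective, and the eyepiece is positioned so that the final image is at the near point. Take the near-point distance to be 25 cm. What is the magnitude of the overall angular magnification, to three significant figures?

270

Objective: 1/d_i = 1/f_obj - 1/d_o = 1/0.8 - 1/0.84 = 0.05952 cm^-1, so d_i = 16.800 cm.
m_obj = -d_i/d_o = -16.800/0.84 = -20.000.
Eyepiece angular magnification (image at near point): M_eye = 1 + D/f_e = 1 + 25/2 = 13.500.
Overall M = m_obj x M_eye = (-20.000)(13.500) = -270.00.
|M| = 270.00.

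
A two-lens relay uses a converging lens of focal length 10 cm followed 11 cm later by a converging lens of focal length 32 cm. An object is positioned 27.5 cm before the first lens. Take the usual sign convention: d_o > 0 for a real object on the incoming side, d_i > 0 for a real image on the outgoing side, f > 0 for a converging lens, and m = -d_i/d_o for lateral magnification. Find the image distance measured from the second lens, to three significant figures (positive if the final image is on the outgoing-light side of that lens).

Lens 1: 1/d_i1 = 1/f_1 - 1/d_o1 = 1/10 - 1/27.5 = 0.06364 cm^-1, so d_i1 = 15.714 cm.
Since 15.714 cm > 11 cm, the first image lies past the second lens and serves as a virtual object: d_o2 = L - d_i1 = -4.714 cm.
Lens 2: 1/d_i2 = 1/f_2 - 1/d_o2 = 1/32 - 1/(-4.714) = 0.24337 cm^-1, so d_i2 = 4.109 cm.

4.11 cm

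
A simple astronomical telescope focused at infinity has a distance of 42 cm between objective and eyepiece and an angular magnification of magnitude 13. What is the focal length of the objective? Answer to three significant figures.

39.0 cm

In normal adjustment the tube length equals f_obj + f_eye and |M| = f_obj/f_eye.
So f_obj = 13 f_eye and 13 f_eye + f_eye = 42 cm, giving f_eye = 42/14 = 3.000 cm and f_obj = 39.000 cm.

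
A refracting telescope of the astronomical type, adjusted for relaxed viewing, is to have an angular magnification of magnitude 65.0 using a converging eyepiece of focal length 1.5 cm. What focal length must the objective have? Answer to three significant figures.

|M| = f_obj/|f_eye|, so f_obj = |M| x |f_eye| = 65.0 x 1.5 = 97.500 cm.

97.5 cm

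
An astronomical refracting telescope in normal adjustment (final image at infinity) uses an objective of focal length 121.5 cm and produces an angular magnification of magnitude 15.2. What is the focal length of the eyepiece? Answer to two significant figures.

8.0 cm

|M| = f_obj/f_eye, so f_eye = f_obj/|M| = 121.5/15.2 = 7.993 cm.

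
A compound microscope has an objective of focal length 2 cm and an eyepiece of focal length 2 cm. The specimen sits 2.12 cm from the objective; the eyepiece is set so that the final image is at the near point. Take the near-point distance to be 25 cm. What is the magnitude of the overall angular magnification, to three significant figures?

Objective: 1/d_i = 1/f_obj - 1/d_o = 1/2 - 1/2.12 = 0.02830 cm^-1, so d_i = 35.333 cm.
m_obj = -d_i/d_o = -35.333/2.12 = -16.667.
Eyepiece angular magnification (image at near point): M_eye = 1 + D/f_e = 1 + 25/2 = 13.500.
Overall M = m_obj x M_eye = (-16.667)(13.500) = -225.00.
|M| = 225.00.

225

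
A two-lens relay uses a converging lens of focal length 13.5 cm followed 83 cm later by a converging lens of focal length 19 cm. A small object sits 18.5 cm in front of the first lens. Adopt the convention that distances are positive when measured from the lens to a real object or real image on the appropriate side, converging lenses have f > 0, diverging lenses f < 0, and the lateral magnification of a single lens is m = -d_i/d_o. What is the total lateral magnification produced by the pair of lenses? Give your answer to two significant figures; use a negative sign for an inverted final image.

3.7

Lens 1: 1/d_i1 = 1/f_1 - 1/d_o1 = 1/13.5 - 1/18.5 = 0.02002 cm^-1, so d_i1 = 49.950 cm.
m_1 = -(49.950)/18.5 = -2.7000.
The intermediate image is 49.950 cm to the right of lens 1, so d_o2 = L - d_i1 = 83 - 49.950 = 33.050 cm.
Lens 2: 1/d_i2 = 1/f_2 - 1/d_o2 = 1/19 - 1/(33.050) = 0.02237 cm^-1, so d_i2 = 44.694 cm.
m_2 = -(44.694)/(33.050) = -1.3523.
Overall magnification: m = m_1 m_2 = 3.6512.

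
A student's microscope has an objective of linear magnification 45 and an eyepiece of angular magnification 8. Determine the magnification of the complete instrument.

The overall magnification of a compound microscope is the product of the objective and eyepiece magnifications:
M = M_obj x M_eye = 45 x 8 = 360.

360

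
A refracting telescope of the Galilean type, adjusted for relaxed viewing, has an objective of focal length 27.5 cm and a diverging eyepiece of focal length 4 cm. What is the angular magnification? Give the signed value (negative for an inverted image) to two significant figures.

6.9

M = -f_obj/f_eye = -27.5/(-4) = 6.875.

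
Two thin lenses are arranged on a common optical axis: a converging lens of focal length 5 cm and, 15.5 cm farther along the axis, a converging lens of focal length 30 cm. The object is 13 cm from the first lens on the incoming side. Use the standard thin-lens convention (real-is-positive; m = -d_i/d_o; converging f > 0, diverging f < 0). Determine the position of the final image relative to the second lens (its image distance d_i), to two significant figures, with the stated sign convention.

-9.8 cm

Applying the thin-lens equation to the first lens, 1/5 = 1/13 + 1/d_i1, which gives d_i1 = 8.125 cm.
Object distance for lens 2: d_o2 = 15.5 - 8.125 = 7.375 cm.
Applying the thin-lens equation again with f_2 = 30 cm and d_o2 = 7.375 cm gives d_i2 = -9.779 cm.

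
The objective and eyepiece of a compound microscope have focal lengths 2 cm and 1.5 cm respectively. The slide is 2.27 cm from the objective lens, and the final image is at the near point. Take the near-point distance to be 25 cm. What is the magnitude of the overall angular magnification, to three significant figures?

131

Objective: 1/d_i = 1/f_obj - 1/d_o = 1/2 - 1/2.27 = 0.05947 cm^-1, so d_i = 16.815 cm.
m_obj = -d_i/d_o = -16.815/2.27 = -7.407.
Eyepiece angular magnification (image at near point): M_eye = 1 + D/f_e = 1 + 25/1.5 = 17.667.
Overall M = m_obj x M_eye = (-7.407)(17.667) = -130.86.
|M| = 130.86.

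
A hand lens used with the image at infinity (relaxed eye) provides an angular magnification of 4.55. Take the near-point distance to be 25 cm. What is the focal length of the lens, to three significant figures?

For the image at infinity, M = D/f.
f = D/M = 25/4.55 = 5.495 cm.

5.49 cm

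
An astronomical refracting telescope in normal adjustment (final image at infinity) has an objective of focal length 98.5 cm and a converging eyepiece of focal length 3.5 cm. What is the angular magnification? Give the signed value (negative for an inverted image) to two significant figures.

M = -f_obj/f_eye = -98.5/(3.5) = -28.143.

-28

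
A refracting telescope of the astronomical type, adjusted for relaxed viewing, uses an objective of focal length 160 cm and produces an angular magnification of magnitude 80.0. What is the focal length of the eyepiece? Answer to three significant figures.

|M| = f_obj/f_eye, so f_eye = f_obj/|M| = 160/80.0 = 2.000 cm.

2.00 cm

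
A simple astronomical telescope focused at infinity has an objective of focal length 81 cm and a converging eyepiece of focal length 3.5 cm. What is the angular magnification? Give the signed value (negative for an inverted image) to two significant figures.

-23

M = -f_obj/f_eye = -81/(3.5) = -23.143.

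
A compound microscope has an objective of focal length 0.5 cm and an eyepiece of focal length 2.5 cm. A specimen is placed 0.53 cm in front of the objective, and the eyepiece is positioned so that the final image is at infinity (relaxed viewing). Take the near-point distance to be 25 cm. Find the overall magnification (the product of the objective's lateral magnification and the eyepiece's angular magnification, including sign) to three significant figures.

-167

Objective: 1/d_i = 1/f_obj - 1/d_o = 1/0.5 - 1/0.53 = 0.11321 cm^-1, so d_i = 8.833 cm.
m_obj = -d_i/d_o = -8.833/0.53 = -16.667.
Eyepiece angular magnification (image at infinity): M_eye = D/f_e = 25/2.5 = 10.000.
Overall M = m_obj x M_eye = (-16.667)(10.000) = -166.67.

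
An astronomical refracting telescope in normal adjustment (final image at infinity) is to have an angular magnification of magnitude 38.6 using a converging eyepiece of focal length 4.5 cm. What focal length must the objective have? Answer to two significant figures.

|M| = f_obj/|f_eye|, so f_obj = |M| x |f_eye| = 38.6 x 4.5 = 173.700 cm.

170 cm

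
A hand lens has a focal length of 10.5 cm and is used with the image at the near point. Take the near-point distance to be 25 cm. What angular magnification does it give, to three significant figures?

3.38

M = 1 + D/f = 1 + 25/10.5 = 3.381.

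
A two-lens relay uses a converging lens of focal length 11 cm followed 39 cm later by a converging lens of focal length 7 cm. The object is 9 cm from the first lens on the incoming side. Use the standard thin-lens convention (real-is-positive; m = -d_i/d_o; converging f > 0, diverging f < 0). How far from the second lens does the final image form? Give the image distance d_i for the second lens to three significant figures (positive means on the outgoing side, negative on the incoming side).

7.60 cm

Lens 1: 1/d_i1 = 1/f_1 - 1/d_o1 = 1/11 - 1/9 = -0.02020 cm^-1, so d_i1 = -49.500 cm.
With d_i1 < 0 the first image is virtual and lies on the object side; the object distance for lens 2 is d_o2 = 39 - (-49.500) = 88.500 cm.
Lens 2: 1/d_i2 = 1/f_2 - 1/d_o2 = 1/7 - 1/(88.500) = 0.13156 cm^-1, so d_i2 = 7.601 cm.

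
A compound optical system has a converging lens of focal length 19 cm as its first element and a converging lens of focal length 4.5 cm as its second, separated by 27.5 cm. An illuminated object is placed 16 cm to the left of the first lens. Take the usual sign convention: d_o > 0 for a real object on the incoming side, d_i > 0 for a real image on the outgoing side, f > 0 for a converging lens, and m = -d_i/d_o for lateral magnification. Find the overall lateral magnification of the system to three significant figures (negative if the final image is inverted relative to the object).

First lens: d_i1 = 1/(1/19 - 1/16) = -101.333 cm.
m_1 = -(-101.333)/16 = 6.3333.
The intermediate image is virtual, 101.333 cm to the left of lens 1, so d_o2 = L - d_i1 = 27.5 - (-101.333) = 128.833 cm.
Second lens: d_i2 = 1/(1/4.5 - 1/(128.833)) = 4.663 cm.
m_2 = -(4.663)/(128.833) = -0.0362.
The system's lateral magnification is m_1 m_2 = (6.3333)(-0.0362) = -0.2292.

-0.229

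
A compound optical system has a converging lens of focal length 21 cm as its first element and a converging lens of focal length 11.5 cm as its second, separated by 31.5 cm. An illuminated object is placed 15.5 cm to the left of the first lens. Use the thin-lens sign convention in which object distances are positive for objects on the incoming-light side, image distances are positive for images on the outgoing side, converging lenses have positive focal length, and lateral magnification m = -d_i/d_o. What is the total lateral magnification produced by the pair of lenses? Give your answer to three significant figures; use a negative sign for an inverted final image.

-0.555

Applying the thin-lens equation to the first lens, 1/21 = 1/15.5 + 1/d_i1, which gives d_i1 = -59.182 cm.
Its lateral magnification is m_1 = -d_i1/d_o1 = -(-59.182)/15.5 = 3.8182.
With d_i1 < 0 the first image is virtual and lies on the object side; the object distance for lens 2 is d_o2 = 31.5 - (-59.182) = 90.682 cm.
Applying the thin-lens equation again with f_2 = 11.5 cm and d_o2 = 90.682 cm gives d_i2 = 13.170 cm.
m_2 = -(13.170)/(90.682) = -0.1452.
Total m = m_1 x m_2 = (3.8182)(-0.1452) = -0.5545.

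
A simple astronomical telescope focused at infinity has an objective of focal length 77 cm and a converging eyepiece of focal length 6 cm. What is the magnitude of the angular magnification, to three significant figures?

12.8

|M| = f_obj/|f_eye| = 77/6 = 12.833.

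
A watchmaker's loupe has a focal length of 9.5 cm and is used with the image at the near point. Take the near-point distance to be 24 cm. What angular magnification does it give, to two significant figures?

M = 1 + D/f = 1 + 24/9.5 = 3.526.

3.5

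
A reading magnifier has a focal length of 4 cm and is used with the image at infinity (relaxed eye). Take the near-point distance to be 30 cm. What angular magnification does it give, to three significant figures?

M = D/f = 30/4 = 7.500.

7.50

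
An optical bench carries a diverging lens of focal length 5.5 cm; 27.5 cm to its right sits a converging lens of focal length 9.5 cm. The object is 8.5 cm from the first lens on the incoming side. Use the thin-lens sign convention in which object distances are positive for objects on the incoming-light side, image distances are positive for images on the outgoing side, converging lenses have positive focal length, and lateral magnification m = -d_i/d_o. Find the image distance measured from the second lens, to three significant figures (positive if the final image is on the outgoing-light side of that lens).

13.7 cm

Applying the thin-lens equation to the first lens, 1/(-5.5) = 1/8.5 + 1/d_i1, which gives d_i1 = -3.339 cm.
With d_i1 < 0 the first image is virtual and lies on the object side; the object distance for lens 2 is d_o2 = 27.5 - (-3.339) = 30.839 cm.
Applying the thin-lens equation again with f_2 = 9.5 cm and d_o2 = 30.839 cm gives d_i2 = 13.729 cm.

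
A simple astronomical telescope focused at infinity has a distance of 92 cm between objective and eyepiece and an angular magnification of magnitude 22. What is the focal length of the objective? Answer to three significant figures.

In normal adjustment the tube length equals f_obj + f_eye and |M| = f_obj/f_eye.
So f_obj = 22 f_eye and 22 f_eye + f_eye = 92 cm, giving f_eye = 92/23 = 4.000 cm and f_obj = 88.000 cm.

88.0 cm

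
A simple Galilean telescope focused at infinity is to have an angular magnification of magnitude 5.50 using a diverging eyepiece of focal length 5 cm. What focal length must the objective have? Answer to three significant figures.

27.5 cm

|M| = f_obj/|f_eye|, so f_obj = |M| x |f_eye| = 5.5 x 5 = 27.500 cm.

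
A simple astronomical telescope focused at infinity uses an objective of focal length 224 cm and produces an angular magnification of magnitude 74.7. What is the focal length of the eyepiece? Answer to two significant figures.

3.0 cm

|M| = f_obj/f_eye, so f_eye = f_obj/|M| = 224/74.7 = 2.999 cm.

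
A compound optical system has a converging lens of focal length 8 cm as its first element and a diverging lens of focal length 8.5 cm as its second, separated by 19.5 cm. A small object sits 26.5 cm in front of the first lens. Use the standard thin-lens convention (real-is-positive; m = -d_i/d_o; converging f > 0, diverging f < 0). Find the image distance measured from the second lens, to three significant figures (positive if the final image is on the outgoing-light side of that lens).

First lens: d_i1 = 1/(1/8 - 1/26.5) = 11.459 cm.
Object distance for lens 2: d_o2 = 19.5 - 11.459 = 8.041 cm.
Second lens: d_i2 = 1/(1/(-8.5) - 1/(8.041)) = -4.132 cm.

-4.13 cm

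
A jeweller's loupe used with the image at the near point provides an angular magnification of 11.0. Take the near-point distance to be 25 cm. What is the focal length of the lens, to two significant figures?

2.5 cm

For the image at the near point, M = 1 + D/f.
f = D/(M - 1) = 25/(11.0 - 1) = 2.500 cm.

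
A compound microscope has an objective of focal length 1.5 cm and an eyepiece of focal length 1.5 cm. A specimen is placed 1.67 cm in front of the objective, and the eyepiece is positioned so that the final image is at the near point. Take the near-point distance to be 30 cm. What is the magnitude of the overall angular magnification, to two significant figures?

Objective: 1/d_i = 1/f_obj - 1/d_o = 1/1.5 - 1/1.67 = 0.06786 cm^-1, so d_i = 14.735 cm.
m_obj = -d_i/d_o = -14.735/1.67 = -8.824.
Eyepiece angular magnification (image at near point): M_eye = 1 + D/f_e = 1 + 30/1.5 = 21.000.
Overall M = m_obj x M_eye = (-8.824)(21.000) = -185.29.
|M| = 185.29.

190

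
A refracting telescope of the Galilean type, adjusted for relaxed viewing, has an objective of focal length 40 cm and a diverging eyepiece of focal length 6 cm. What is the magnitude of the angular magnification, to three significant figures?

6.67

|M| = f_obj/|f_eye| = 40/6 = 6.667.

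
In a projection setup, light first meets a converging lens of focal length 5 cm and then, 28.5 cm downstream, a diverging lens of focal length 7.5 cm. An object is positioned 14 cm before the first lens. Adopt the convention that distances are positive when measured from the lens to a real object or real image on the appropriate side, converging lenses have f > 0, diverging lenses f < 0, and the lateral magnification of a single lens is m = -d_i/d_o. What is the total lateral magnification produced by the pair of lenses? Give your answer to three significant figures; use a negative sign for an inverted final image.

Applying the thin-lens equation to the first lens, 1/5 = 1/14 + 1/d_i1, which gives d_i1 = 7.778 cm.
Its lateral magnification is m_1 = -d_i1/d_o1 = -(7.778)/14 = -0.5556.
That image sits 20.722 cm in front of the second lens, so d_o2 = 20.722 cm.
Applying the thin-lens equation again with f_2 = -7.5 cm and d_o2 = 20.722 cm gives d_i2 = -5.507 cm.
m_2 = -(-5.507)/(20.722) = 0.2657.
Total m = m_1 x m_2 = (-0.5556)(0.2657) = -0.1476.

-0.148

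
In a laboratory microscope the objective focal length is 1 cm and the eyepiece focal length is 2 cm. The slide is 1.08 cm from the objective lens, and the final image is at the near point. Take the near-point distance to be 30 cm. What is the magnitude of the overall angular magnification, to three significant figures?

200

Objective: 1/d_i = 1/f_obj - 1/d_o = 1/1 - 1/1.08 = 0.07407 cm^-1, so d_i = 13.500 cm.
m_obj = -d_i/d_o = -13.500/1.08 = -12.500.
Eyepiece angular magnification (image at near point): M_eye = 1 + D/f_e = 1 + 30/2 = 16.000.
Overall M = m_obj x M_eye = (-12.500)(16.000) = -200.00.
|M| = 200.00.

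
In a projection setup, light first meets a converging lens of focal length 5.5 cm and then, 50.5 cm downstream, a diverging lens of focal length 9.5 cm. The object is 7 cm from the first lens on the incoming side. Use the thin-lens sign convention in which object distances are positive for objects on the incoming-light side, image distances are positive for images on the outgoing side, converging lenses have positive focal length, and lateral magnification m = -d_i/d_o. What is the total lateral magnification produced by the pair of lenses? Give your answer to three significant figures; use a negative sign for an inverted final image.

Lens 1: 1/d_i1 = 1/f_1 - 1/d_o1 = 1/5.5 - 1/7 = 0.03896 cm^-1, so d_i1 = 25.667 cm.
m_1 = -(25.667)/7 = -3.6667.
The intermediate image is 25.667 cm to the right of lens 1, so d_o2 = L - d_i1 = 50.5 - 25.667 = 24.833 cm.
Lens 2: 1/d_i2 = 1/f_2 - 1/d_o2 = 1/(-9.5) - 1/(24.833) = -0.14553 cm^-1, so d_i2 = -6.871 cm.
m_2 = -(-6.871)/(24.833) = 0.2767.
Overall magnification: m = m_1 m_2 = -1.0146.

-1.01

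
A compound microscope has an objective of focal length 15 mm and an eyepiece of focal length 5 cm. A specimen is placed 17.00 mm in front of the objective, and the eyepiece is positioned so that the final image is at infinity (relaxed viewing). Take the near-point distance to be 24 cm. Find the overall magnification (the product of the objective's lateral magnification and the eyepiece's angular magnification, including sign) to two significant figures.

Convert to cm: f_obj = 15 mm = 1.5 cm; d_o = 17.00 mm = 1.70 cm.
Objective: 1/d_i = 1/f_obj - 1/d_o = 1/1.5 - 1/1.70 = 0.07843 cm^-1, so d_i = 12.750 cm.
m_obj = -d_i/d_o = -12.750/1.70 = -7.500.
Eyepiece angular magnification (image at infinity): M_eye = D/f_e = 24/5 = 4.800.
Overall M = m_obj x M_eye = (-7.500)(4.800) = -36.00.

-36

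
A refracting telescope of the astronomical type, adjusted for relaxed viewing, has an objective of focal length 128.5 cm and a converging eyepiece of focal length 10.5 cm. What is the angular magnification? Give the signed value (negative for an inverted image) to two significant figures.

-12

M = -f_obj/f_eye = -128.5/(10.5) = -12.238.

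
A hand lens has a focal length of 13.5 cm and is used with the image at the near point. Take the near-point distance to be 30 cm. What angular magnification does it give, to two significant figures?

3.2

M = 1 + D/f = 1 + 30/13.5 = 3.222.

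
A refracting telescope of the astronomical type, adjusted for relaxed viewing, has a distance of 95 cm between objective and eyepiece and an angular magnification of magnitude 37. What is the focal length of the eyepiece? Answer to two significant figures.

2.5 cm

In normal adjustment the tube length equals f_obj + f_eye and |M| = f_obj/f_eye.
So f_obj = 37 f_eye and 37 f_eye + f_eye = 95 cm, giving f_eye = 95/38 = 2.500 cm and f_obj = 92.500 cm.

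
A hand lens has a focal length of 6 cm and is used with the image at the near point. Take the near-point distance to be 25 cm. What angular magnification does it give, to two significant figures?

5.2

M = 1 + D/f = 1 + 25/6 = 5.167.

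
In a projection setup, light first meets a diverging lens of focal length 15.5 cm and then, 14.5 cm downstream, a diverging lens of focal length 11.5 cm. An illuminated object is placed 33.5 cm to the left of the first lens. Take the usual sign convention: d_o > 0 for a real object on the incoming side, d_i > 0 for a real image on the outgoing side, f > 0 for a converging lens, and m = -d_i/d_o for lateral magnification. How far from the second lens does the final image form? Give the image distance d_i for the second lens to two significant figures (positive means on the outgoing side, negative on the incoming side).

-7.9 cm

Applying the thin-lens equation to the first lens, 1/(-15.5) = 1/33.5 + 1/d_i1, which gives d_i1 = -10.597 cm.
The intermediate image is virtual, 10.597 cm to the left of lens 1, so d_o2 = L - d_i1 = 14.5 - (-10.597) = 25.097 cm.
Applying the thin-lens equation again with f_2 = -11.5 cm and d_o2 = 25.097 cm gives d_i2 = -7.886 cm.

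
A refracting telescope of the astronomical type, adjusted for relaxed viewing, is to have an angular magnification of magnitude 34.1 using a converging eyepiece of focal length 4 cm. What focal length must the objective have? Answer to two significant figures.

140 cm

|M| = f_obj/|f_eye|, so f_obj = |M| x |f_eye| = 34.1 x 4 = 136.400 cm.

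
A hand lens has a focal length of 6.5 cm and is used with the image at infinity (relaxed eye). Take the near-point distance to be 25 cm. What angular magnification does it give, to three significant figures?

3.85

M = D/f = 25/6.5 = 3.846.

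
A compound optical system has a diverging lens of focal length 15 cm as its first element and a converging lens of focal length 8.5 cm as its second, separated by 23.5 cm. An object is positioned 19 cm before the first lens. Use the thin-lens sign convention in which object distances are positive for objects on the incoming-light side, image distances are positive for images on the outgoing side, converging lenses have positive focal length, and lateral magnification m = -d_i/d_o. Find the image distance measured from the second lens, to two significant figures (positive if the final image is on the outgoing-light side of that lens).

Applying the thin-lens equation to the first lens, 1/(-15) = 1/19 + 1/d_i1, which gives d_i1 = -8.382 cm.
The intermediate image is virtual, 8.382 cm to the left of lens 1, so d_o2 = L - d_i1 = 23.5 - (-8.382) = 31.882 cm.
Applying the thin-lens equation again with f_2 = 8.5 cm and d_o2 = 31.882 cm gives d_i2 = 11.590 cm.

12 cm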